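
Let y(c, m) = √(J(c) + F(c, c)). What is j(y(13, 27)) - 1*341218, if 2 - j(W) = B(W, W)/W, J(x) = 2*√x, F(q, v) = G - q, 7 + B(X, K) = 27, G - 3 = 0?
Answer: -341216 + 10*I*√2/√(5 - √13) ≈ -3.4122e+5 + 11.976*I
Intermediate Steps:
G = 3 (G = 3 + 0 = 3)
B(X, K) = 20 (B(X, K) = -7 + 27 = 20)
F(q, v) = 3 - q
y(c, m) = √(3 - c + 2*√c) (y(c, m) = √(2*√c + (3 - c)) = √(3 - c + 2*√c))
j(W) = 2 - 20/W
j(y(13, 27)) - 1*341218 = (2 - 20/√(3 - 1*13 + 2*√13)) - 1*341218 = (2 - 20/√(3 - 13 + 2*√13)) - 341218 = (2 - 20/√(-10 + 2*√13)) - 341218 = -341216 - 20/√(-10 + 2*√13)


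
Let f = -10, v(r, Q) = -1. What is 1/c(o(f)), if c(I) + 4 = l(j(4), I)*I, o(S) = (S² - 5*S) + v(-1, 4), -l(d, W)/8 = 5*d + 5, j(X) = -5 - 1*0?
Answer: 1/23836 ≈ 4.1953e-5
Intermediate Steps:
j(X) = -5 (j(X) = -5 + 0 = -5)
l(d, W) = -40 - 40*d (l(d, W) = -8*(5*d + 5) = -8*(5 + 5*d) = -40 - 40*d)
o(S) = -1 + S² - 5*S (o(S) = (S² - 5*S) - 1 = -1 + S² - 5*S)
c(I) = -4 + 160*I (c(I) = -4 + (-40 - 40*(-5))*I = -4 + (-40 + 200)*I = -4 + 160*I)
1/c(o(f)) = 1/(-4 + 160*(-1 + (-10)² - 5*(-10))) = 1/(-4 + 160*(-1 + 100 + 50)) = 1/(-4 + 160*149) = 1/(-4 + 23840) = 1/23836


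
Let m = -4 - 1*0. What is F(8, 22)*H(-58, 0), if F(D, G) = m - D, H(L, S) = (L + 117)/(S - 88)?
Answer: 177/22 ≈ 8.0455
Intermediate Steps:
m = -4 (m = -4 + 0 = -4)
H(L, S) = (117 + L)/(-88 + S)
F(D, G) = -4 - D
F(8, 22)*H(-58, 0) = (-4 - 1*8)*((117 - 58)/(-88 + 0)) = (-4 - 8)*(59/(-88)) = -(-3)*59/22 = -12*(-59/88) = 177/22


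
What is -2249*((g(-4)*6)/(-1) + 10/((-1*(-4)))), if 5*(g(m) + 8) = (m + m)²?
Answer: 591487/10 ≈ 59149.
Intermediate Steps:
g(m) = -8 + 4*m²/5 (g(m) = -8 + (m + m)²/5 = -8 + (2*m)²/5 = -8 + (4*m²)/5 = -8 + 4*m²/5)
-2249*((g(-4)*6)/(-1) + 10/((-1*(-4)))) = -2249*(((-8 + (⅘)*(-4)²)*6)/(-1) + 10/((-1*(-4)))) = -2249*(((-8 + (⅘)*16)*6)*(-1) + 10/4) = -2249*(((-8 + 64/5)*6)*(-1) + 10*(¼)) = -2249*(((24/5)*6)*(-1) + 5/2) = -2249*((144/5)*(-1) + 5/2) = -2249*(-144/5 + 5/2) = -2249*(-263/10) = 591487/10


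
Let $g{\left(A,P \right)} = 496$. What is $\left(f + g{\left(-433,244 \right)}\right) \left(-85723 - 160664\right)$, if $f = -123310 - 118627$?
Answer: $59487923667$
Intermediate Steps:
$f = -241937$ ($f = -123310 - 118627 = -241937$)
$\left(f + g{\left(-433,244 \right)}\right) \left(-85723 - 160664\right) = \left(-241937 + 496\right) \left(-85723 - 160664\right) = \left(-241441\right) \left(-246387\right) = 59487923667$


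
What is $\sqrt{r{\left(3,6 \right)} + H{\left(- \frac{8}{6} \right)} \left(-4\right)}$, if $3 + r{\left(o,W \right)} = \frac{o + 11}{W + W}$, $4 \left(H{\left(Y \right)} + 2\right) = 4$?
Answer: $\frac{\sqrt{78}}{6} \approx 1.472$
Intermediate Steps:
$H{\left(Y \right)} = -1$ ($H{\left(Y \right)} = -2 + \frac{1}{4} \cdot 4 = -2 + 1 = -1$)
$r{\left(o,W \right)} = -3 + \frac{11 + o}{2 W}$ ($r{\left(o,W \right)} = -3 + \frac{o + 11}{W + W} = -3 + \frac{11 + o}{2 W}$)
$\sqrt{r{\left(3,6 \right)} + H{\left(- \frac{8}{6} \right)} \left(-4\right)} = \sqrt{\frac{11 + 3 - 36}{2 \cdot 6} - -4} = \sqrt{\frac{1}{2} \cdot \frac{1}{6} \left(11 + 3 - 36\right) + 4} = \sqrt{\frac{1}{2} \cdot \frac{1}{6} \left(-22\right) + 4} = \sqrt{- \frac{11}{6} + 4} = \sqrt{\frac{13}{6}} = \frac{\sqrt{78}}{6}$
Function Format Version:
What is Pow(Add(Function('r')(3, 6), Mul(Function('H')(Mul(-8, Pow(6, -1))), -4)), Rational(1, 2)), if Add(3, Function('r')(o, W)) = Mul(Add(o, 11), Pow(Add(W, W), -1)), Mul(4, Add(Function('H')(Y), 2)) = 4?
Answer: Mul(Rational(1, 6), Pow(78, Rational(1, 2))) ≈ 1.4720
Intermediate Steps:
Function('H')(Y) = -1 (Function('H')(Y) = Add(-2, Mul(Rational(1, 4), 4)) = Add(-2, 1) = -1)
Function('r')(o, W) = Add(-3, Mul(Rational(1, 2), Pow(W, -1), Add(11, o))) (Function('r')(o, W) = Add(-3, Mul(Add(o, 11), Pow(Add(W, W), -1))) = Add(-3, Mul(Add(11, o), Pow(Mul(2, W), -1))) = Add(-3, Mul(Add(11, o), Mul(Rational(1, 2), Pow(W, -1)))) = Add(-3, Mul(Rational(1, 2), Pow(W, -1), Add(11, o))))
Pow(Add(Function('r')(3, 6), Mul(Function('H')(Mul(-8, Pow(6, -1))), -4)), Rational(1, 2)) = Pow(Add(Mul(Rational(1, 2), Pow(6, -1), Add(11, 3, Mul(-6, 6))), Mul(-1, -4)), Rational(1, 2)) = Pow(Add(Mul(Rational(1, 2), Rational(1, 6), Add(11, 3, -36)), 4), Rational(1, 2)) = Pow(Add(Mul(Rational(1, 2), Rational(1, 6), -22), 4), Rational(1, 2)) = Pow(Add(Rational(-11, 6), 4), Rational(1, 2)) = Pow(Rational(13, 6), Rational(1, 2)) = Mul(Rational(1, 6), Pow(78, Rational(1, 2)))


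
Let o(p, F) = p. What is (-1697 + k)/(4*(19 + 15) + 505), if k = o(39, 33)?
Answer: -1658/641 ≈ -2.5866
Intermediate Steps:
k = 39
(-1697 + k)/(4*(19 + 15) + 505) = (-1697 + 39)/(4*(19 + 15) + 505) = -1658/(4*34 + 505) = -1658/(136 + 505) = -1658/641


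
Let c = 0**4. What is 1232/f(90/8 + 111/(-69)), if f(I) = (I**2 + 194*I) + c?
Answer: 10427648/16617945 ≈ 0.62749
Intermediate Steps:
c = 0
f(I) = I**2 + 194*I (f(I) = (I**2 + 194*I) + 0 = I**2 + 194*I)
1232/f(90/8 + 111/(-69)) = 1232/(((90/8 + 111/(-69))*(194 + (90/8 + 111/(-69))))) = 1232/(((90*(1/8) + 111*(-1/69))*(194 + (90*(1/8) + 111*(-1/69))))) = 1232/(((45/4 - 37/23)*(194 + (45/4 - 37/23)))) = 1232/((887*(194 + 887/92)/92)) = 1232/(((887/92)*(18735/92))) = 1232/(16617945/8464) = 1232*(8464/16617945) = 10427648/16617945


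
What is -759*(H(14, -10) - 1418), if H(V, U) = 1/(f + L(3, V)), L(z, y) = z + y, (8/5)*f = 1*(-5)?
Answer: 39819670/37 ≈ 1.0762e+6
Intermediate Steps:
f = -25/8 (f = 5*(1*(-5))/8 = (5/8)*(-5) = -25/8 ≈ -3.1250)
L(z, y) = y + z
H(V, U) = 1/(-⅛ + V) (H(V, U) = 1/(-25/8 + (V + 3)) = 1/(-25/8 + (3 + V)) = 1/(-⅛ + V))
-759*(H(14, -10) - 1418) = -759*(8/(-1 + 8*14) - 1418) = -759*(8/(-1 + 112) - 1418) = -759*(8/111 - 1418) = -759*(-157390/111) = 39819670/37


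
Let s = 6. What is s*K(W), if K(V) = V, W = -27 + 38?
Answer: 66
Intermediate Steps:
W = 11
s*K(W) = 6*11 = 66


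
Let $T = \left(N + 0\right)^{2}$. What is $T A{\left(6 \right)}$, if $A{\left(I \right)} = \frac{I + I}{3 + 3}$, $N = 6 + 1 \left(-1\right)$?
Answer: $50$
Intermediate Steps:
$N = 5$ ($N = 6 - 1 = 5$)
$A{\left(I \right)} = \frac{I}{3}$ ($A{\left(I \right)} = \frac{2 I}{6} = 2 I \frac{1}{6} = \frac{I}{3}$)
$T = 25$ ($T = \left(5 + 0\right)^{2} = 5^{2} = 25$)
$T A{\left(6 \right)} = 25 \cdot \frac{1}{3} \cdot 6 = 25 \cdot 2 = 50$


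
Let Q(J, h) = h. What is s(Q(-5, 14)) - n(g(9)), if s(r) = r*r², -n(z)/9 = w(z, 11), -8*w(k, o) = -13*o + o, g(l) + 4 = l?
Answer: 5785/2 ≈ 2892.5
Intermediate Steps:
g(l) = -4 + l
w(k, o) = 3*o/2 (w(k, o) = -(-13*o + o)/8 = -(-3)*o/2 = 3*o/2)
n(z) = -297/2 (n(z) = -27*11/2 = -9*33/2 = -297/2)
s(r) = r³
s(Q(-5, 14)) - n(g(9)) = 14³ - 1*(-297/2) = 2744 + 297/2 = 5785/2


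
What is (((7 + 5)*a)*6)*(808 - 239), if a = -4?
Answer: -163872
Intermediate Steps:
(((7 + 5)*a)*6)*(808 - 239) = (((7 + 5)*(-4))*6)*(808 - 239) = ((12*(-4))*6)*569 = -48*6*569 = -288*569 = -163872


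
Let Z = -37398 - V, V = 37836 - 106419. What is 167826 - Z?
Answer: 136641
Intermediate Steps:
V = -68583
Z = 31185 (Z = -37398 - 1*(-68583) = -37398 + 68583 = 31185)
167826 - Z = 167826 - 1*31185 = 167826 - 31185 = 136641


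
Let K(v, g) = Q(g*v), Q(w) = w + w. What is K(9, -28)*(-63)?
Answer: 31752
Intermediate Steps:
Q(w) = 2*w
K(v, g) = 2*g*v (K(v, g) = 2*(g*v) = 2*g*v)
K(9, -28)*(-63) = (2*(-28)*9)*(-63) = -504*(-63) = 31752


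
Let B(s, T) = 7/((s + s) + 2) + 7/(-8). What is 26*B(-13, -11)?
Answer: -91/3 ≈ -30.333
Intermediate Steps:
B(s, T) = -7/8 + 7/(2 + 2*s) (B(s, T) = 7/(2*s + 2) + 7*(-⅛) = 7/(2 + 2*s) - 7/8 = -7/8 + 7/(2 + 2*s))
26*B(-13, -11) = 26*(7*(3 - 1*(-13))/(8*(1 - 13))) = 26*((7/8)*(3 + 13)/(-12)) = 26*((7/8)*(-1/12)*16) = 26*(-7/6) = -91/3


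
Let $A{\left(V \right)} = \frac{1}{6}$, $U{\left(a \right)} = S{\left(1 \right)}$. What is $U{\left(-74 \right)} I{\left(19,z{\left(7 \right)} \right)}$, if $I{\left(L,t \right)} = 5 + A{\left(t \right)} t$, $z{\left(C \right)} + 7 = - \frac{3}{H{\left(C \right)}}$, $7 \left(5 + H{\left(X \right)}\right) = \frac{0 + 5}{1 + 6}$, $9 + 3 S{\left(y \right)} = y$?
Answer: $- \frac{1889}{180} \approx -10.494$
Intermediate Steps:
$S{\left(y \right)} = -3 + \frac{y}{3}$
$U{\left(a \right)} = - \frac{8}{3}$ ($U{\left(a \right)} = -3 + \frac{1}{3} \cdot 1 = -3 + \frac{1}{3} = - \frac{8}{3}$)
$A{\left(V \right)} = \frac{1}{6}$
$H{\left(X \right)} = - \frac{240}{49}$ ($H{\left(X \right)} = -5 + \frac{\left(0 + 5\right) \frac{1}{1 + 6}}{7} = -5 + \frac{5 \cdot \frac{1}{7}}{7} = -5 + \frac{1}{7} \cdot \frac{5}{7} = -5 + \frac{5}{49} = - \frac{240}{49}$)
$z{\left(C \right)} = - \frac{511}{80}$ ($z{\left(C \right)} = -7 - \frac{3}{- \frac{240}{49}} = -7 - - \frac{49}{80} = -7 + \frac{49}{80} = - \frac{511}{80}$)
$I{\left(L,t \right)} = 5 + \frac{t}{6}$
$U{\left(-74 \right)} I{\left(19,z{\left(7 \right)} \right)} = - \frac{8 \left(5 + \frac{1}{6} \left(- \frac{511}{80}\right)\right)}{3} = - \frac{8 \left(5 - \frac{511}{480}\right)}{3} = \left(- \frac{8}{3}\right) \frac{1889}{480} = - \frac{1889}{180}$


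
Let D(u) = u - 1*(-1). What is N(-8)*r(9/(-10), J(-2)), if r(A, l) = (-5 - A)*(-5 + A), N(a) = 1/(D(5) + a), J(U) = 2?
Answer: -2419/200 ≈ -12.095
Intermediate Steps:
D(u) = 1 + u (D(u) = u + 1 = 1 + u)
N(a) = 1/(6 + a) (N(a) = 1/((1 + 5) + a) = 1/(6 + a))
r(A, l) = (-5 + A)*(-5 - A)
N(-8)*r(9/(-10), J(-2)) = (25 - (9/(-10))²)/(6 - 8) = (25 - (9*(-⅒))²)/(-2) = -(25 - (-9/10)²)/2 = -(25 - 1*81/100)/2 = -(25 - 81/100)/2 = -½*2419/100 = -2419/200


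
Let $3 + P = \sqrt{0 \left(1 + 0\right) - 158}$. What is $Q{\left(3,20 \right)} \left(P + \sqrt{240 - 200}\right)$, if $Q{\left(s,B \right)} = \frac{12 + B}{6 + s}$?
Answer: $- \frac{32}{3} + \frac{64 \sqrt{10}}{9} + \frac{32 i \sqrt{158}}{9} \approx 11.821 + 44.693 i$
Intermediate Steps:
$Q{\left(s,B \right)} = \frac{12 + B}{6 + s}$
$P = -3 + i \sqrt{158}$ ($P = -3 + \sqrt{0 \left(1 + 0\right) - 158} = -3 + \sqrt{0 \cdot 1 - 158} = -3 + \sqrt{0 - 158} = -3 + \sqrt{-158} = -3 + i \sqrt{158} \approx -3.0 + 12.57 i$)
$Q{\left(3,20 \right)} \left(P + \sqrt{240 - 200}\right) = \frac{12 + 20}{6 + 3} \left(\left(-3 + i \sqrt{158}\right) + \sqrt{240 - 200}\right) = \frac{1}{9} \cdot 32 \left(\left(-3 + i \sqrt{158}\right) + \sqrt{40}\right) = \frac{1}{9} \cdot 32 \left(\left(-3 + i \sqrt{158}\right) + 2 \sqrt{10}\right) = \frac{32 \left(-3 + 2 \sqrt{10} + i \sqrt{158}\right)}{9} = - \frac{32}{3} + \frac{64 \sqrt{10}}{9} + \frac{32 i \sqrt{158}}{9}$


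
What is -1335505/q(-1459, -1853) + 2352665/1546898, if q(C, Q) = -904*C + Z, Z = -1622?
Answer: 258327132080/509437597993 ≈ 0.50708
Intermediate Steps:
q(C, Q) = -1622 - 904*C (q(C, Q) = -904*C - 1622 = -1622 - 904*C)
-1335505/q(-1459, -1853) + 2352665/1546898 = -1335505/(-1622 - 904*(-1459)) + 2352665/1546898 = -1335505/(-1622 + 1318936) + 2352665*(1/1546898) = -1335505/1317314 + 2352665/1546898 = 258327132080/509437597993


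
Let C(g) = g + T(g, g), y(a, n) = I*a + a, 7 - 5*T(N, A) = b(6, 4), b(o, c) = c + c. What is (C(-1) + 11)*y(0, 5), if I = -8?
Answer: 0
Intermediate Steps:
b(o, c) = 2*c
T(N, A) = -⅕ (T(N, A) = 7/5 - 2*4/5 = 7/5 - ⅕*8 = 7/5 - 8/5 = -⅕)
y(a, n) = -7*a (y(a, n) = -8*a + a = -7*a)
C(g) = -⅕ + g (C(g) = g - ⅕ = -⅕ + g)
(C(-1) + 11)*y(0, 5) = ((-⅕ - 1) + 11)*(-7*0) = (-6/5 + 11)*0 = (49/5)*0 = 0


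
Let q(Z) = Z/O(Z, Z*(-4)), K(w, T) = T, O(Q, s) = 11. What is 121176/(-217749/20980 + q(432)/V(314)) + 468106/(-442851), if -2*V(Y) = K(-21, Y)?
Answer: -648173205231812186/56849651300811 ≈ -11402.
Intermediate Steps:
V(Y) = -Y/2
q(Z) = Z/11
121176/(-217749/20980 + q(432)/V(314)) + 468106/(-442851) = 121176/(-217749/20980 + ((1/11)*432)/((-1/2*314))) + 468106/(-442851) = 121176/(-217749*1/20980 + (432/11)/(-157)) + 468106*(-1/442851) = 121176/(-217749/20980 + (432/11)*(-1/157)) - 468106/442851 = 121176/(-217749/20980 - 432/1727) - 468106/442851 = 121176/(-385115883/36232460) - 468106/442851 = 121176*(-36232460/385115883) - 468106/442851 = -1463501524320/128371961 - 468106/442851 = -648173205231812186/56849651300811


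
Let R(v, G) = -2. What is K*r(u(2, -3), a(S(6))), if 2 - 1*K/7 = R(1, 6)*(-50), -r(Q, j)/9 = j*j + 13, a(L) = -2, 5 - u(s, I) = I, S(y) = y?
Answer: 104958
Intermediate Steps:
u(s, I) = 5 - I
r(Q, j) = -117 - 9*j² (r(Q, j) = -9*(j*j + 13) = -9*(j² + 13) = -9*(13 + j²) = -117 - 9*j²)
K = -686 (K = 14 - (-14)*(-50) = 14 - 7*100 = 14 - 700 = -686)
K*r(u(2, -3), a(S(6))) = -686*(-117 - 9*(-2)²) = -686*(-117 - 9*4) = -686*(-117 - 36) = -686*(-153) = 104958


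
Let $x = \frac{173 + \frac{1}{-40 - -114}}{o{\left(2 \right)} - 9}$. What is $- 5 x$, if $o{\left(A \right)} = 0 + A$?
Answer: $\frac{9145}{74} \approx 123.58$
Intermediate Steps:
$o{\left(A \right)} = A$
$x = - \frac{1829}{74}$ ($x = \frac{173 + \frac{1}{-40 - -114}}{2 - 9} = \frac{173 + \frac{1}{-40 + 114}}{-7} = \left(173 + \frac{1}{74}\right) \left(- \frac{1}{7}\right) = \frac{12803}{74} \left(- \frac{1}{7}\right) = - \frac{1829}{74} \approx -24.716$)
$- 5 x = \left(-5\right) \left(- \frac{1829}{74}\right) = \frac{9145}{74}$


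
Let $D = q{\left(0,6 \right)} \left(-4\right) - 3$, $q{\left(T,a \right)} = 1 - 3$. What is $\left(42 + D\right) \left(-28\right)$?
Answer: $-1316$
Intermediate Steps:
$q{\left(T,a \right)} = -2$
$D = 5$ ($D = \left(-2\right) \left(-4\right) - 3 = 8 - 3 = 5$)
$\left(42 + D\right) \left(-28\right) = \left(42 + 5\right) \left(-28\right) = 47 \left(-28\right) = -1316$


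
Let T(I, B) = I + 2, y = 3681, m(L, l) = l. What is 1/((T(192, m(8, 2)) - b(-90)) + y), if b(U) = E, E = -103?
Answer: 1/3978 ≈ 0.00025138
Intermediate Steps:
b(U) = -103
T(I, B) = 2 + I
1/((T(192, m(8, 2)) - b(-90)) + y) = 1/(((2 + 192) - 1*(-103)) + 3681) = 1/((194 + 103) + 3681) = 1/(297 + 3681) = 1/3978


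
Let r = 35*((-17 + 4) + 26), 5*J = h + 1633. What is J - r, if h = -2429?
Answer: -3071/5 ≈ -614.20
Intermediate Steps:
J = -796/5 (J = (-2429 + 1633)/5 = (1/5)*(-796) = -796/5 ≈ -159.20)
r = 455 (r = 35*(-13 + 26) = 35*13 = 455)
J - r = -796/5 - 1*455 = -796/5 - 455 = -3071/5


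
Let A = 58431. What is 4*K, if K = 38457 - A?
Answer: -79896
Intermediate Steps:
K = -19974 (K = 38457 - 1*58431 = 38457 - 58431 = -19974)
4*K = 4*(-19974) = -79896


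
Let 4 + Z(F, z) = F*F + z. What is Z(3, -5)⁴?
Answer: 0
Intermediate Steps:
Z(F, z) = -4 + z + F² (Z(F, z) = -4 + (F*F + z) = -4 + (F² + z) = -4 + (z + F²) = -4 + z + F²)
Z(3, -5)⁴ = (-4 - 5 + 3²)⁴ = (-4 - 5 + 9)⁴ = 0⁴ = 0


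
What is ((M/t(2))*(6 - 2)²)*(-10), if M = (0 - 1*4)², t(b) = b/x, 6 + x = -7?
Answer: 16640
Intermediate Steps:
x = -13 (x = -6 - 7 = -13)
t(b) = -b/13 (t(b) = b/(-13) = b*(-1/13) = -b/13)
M = 16 (M = (0 - 4)² = (-4)² = 16)
((M/t(2))*(6 - 2)²)*(-10) = ((16/((-1/13*2)))*(6 - 2)²)*(-10) = ((16/(-2/13))*4²)*(-10) = ((16*(-13/2))*16)*(-10) = -104*16*(-10) = -1664*(-10) = 16640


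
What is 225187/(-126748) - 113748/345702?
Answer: -15377487963/7302839516 ≈ -2.1057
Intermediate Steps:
225187/(-126748) - 113748/345702 = 225187*(-1/126748) - 113748*1/345702 = -225187/126748 - 18958/57617 = -15377487963/7302839516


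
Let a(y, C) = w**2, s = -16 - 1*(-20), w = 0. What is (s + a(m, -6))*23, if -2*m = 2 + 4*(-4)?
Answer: 92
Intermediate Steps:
s = 4 (s = -16 + 20 = 4)
m = 7 (m = -(2 + 4*(-4))/2 = -(2 - 16)/2 = -1/2*(-14) = 7)
a(y, C) = 0 (a(y, C) = 0**2 = 0)
(s + a(m, -6))*23 = (4 + 0)*23 = 4*23 = 92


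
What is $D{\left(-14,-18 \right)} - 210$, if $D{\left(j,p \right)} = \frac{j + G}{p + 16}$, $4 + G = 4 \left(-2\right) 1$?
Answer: $-197$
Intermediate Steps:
$G = -12$ ($G = -4 + 4 \left(-2\right) 1 = -4 - 8 = -12$)
$D{\left(j,p \right)} = \frac{-12 + j}{16 + p}$ ($D{\left(j,p \right)} = \frac{j - 12}{p + 16} = \frac{-12 + j}{16 + p}$)
$D{\left(-14,-18 \right)} - 210 = \frac{-12 - 14}{16 - 18} - 210 = \frac{1}{-2} \left(-26\right) - 210 = \left(- \frac{1}{2}\right) \left(-26\right) - 210 = 13 - 210 = -197$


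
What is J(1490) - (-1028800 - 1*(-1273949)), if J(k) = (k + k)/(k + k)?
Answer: -245148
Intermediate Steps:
J(k) = 1 (J(k) = (2*k)/((2*k)) = (2*k)*(1/(2*k)) = 1)
J(1490) - (-1028800 - 1*(-1273949)) = 1 - (-1028800 - 1*(-1273949)) = 1 - (-1028800 + 1273949) = 1 - 1*245149 = 1 - 245149 = -245148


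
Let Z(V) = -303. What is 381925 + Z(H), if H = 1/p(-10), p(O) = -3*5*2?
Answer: 381622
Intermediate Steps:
p(O) = -30 (p(O) = -15*2 = -30)
H = -1/30 (H = 1/(-30) = -1/30 ≈ -0.033333)
381925 + Z(H) = 381925 - 303 = 381622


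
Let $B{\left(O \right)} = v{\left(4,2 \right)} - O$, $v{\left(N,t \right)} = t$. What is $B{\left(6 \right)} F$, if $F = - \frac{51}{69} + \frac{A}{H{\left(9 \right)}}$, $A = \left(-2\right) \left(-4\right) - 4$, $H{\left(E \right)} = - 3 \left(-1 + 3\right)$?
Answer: $\frac{388}{69} \approx 5.6232$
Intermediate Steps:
$H{\left(E \right)} = -6$ ($H{\left(E \right)} = \left(-3\right) 2 = -6$)
$A = 4$ ($A = 8 - 4 = 4$)
$B{\left(O \right)} = 2 - O$
$F = - \frac{97}{69}$ ($F = - \frac{51}{69} + \frac{4}{-6} = \left(-51\right) \frac{1}{69} + 4 \left(- \frac{1}{6}\right) = - \frac{17}{23} - \frac{2}{3} = - \frac{97}{69} \approx -1.4058$)
$B{\left(6 \right)} F = \left(2 - 6\right) \left(- \frac{97}{69}\right) = \left(-4\right) \left(- \frac{97}{69}\right) = \frac{388}{69}$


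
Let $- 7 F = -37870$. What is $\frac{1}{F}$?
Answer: $\frac{1}{5410} \approx 0.00018484$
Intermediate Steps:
$F = 5410$ ($F = \left(- \frac{1}{7}\right) \left(-37870\right) = 5410$)
$\frac{1}{F} = \frac{1}{5410}$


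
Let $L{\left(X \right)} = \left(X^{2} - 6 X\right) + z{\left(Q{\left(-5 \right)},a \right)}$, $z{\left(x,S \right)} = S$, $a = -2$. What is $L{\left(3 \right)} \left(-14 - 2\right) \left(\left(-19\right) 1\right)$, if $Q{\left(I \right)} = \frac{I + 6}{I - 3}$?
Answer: $-3344$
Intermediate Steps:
$Q{\left(I \right)} = \frac{6 + I}{-3 + I}$
$L{\left(X \right)} = -2 + X^{2} - 6 X$ ($L{\left(X \right)} = \left(X^{2} - 6 X\right) - 2 = -2 + X^{2} - 6 X$)
$L{\left(3 \right)} \left(-14 - 2\right) \left(\left(-19\right) 1\right) = \left(-2 + 3^{2} - 18\right) \left(-14 - 2\right) \left(\left(-19\right) 1\right) = \left(-2 + 9 - 18\right) \left(-16\right) \left(-19\right) = \left(-11\right) \left(-16\right) \left(-19\right) = 176 \left(-19\right) = -3344$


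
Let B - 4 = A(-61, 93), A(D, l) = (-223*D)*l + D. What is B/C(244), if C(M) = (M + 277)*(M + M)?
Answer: 632511/127124 ≈ 4.9755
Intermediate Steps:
A(D, l) = D - 223*D*l (A(D, l) = -223*D*l + D = D - 223*D*l)
B = 1265022 (B = 4 - 61*(1 - 223*93) = 4 - 61*(1 - 20739) = 4 - 61*(-20738) = 4 + 1265018 = 1265022)
C(M) = 2*M*(277 + M) (C(M) = (277 + M)*(2*M) = 2*M*(277 + M))
B/C(244) = 1265022/((2*244*(277 + 244))) = 1265022/((2*244*521)) = 1265022/254248 = 1265022*(1/254248) = 632511/127124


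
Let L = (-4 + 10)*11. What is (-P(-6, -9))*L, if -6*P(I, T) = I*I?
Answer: 396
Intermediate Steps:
P(I, T) = -I²/6 (P(I, T) = -I*I/6 = -I²/6)
L = 66 (L = 6*11 = 66)
(-P(-6, -9))*L = -(-1)*(-6)²/6*66 = -(-1)*36/6*66 = -1*(-6)*66 = 6*66 = 396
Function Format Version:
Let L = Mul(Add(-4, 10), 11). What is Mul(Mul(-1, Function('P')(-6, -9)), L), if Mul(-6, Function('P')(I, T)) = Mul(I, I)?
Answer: 396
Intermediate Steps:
Function('P')(I, T) = Mul(Rational(-1, 6), Pow(I, 2)) (Function('P')(I, T) = Mul(Rational(-1, 6), Mul(I, I)) = Mul(Rational(-1, 6), Pow(I, 2)))
L = 66 (L = Mul(6, 11) = 66)
Mul(Mul(-1, Function('P')(-6, -9)), L) = Mul(Mul(-1, Mul(Rational(-1, 6), Pow(-6, 2))), 66) = Mul(Mul(-1, Mul(Rational(-1, 6), 36)), 66) = Mul(Mul(-1, -6), 66) = Mul(6, 66) = 396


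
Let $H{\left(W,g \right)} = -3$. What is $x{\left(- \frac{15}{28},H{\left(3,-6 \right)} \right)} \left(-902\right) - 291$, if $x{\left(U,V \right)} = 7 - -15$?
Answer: $-20135$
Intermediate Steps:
$x{\left(U,V \right)} = 22$ ($x{\left(U,V \right)} = 7 + 15 = 22$)
$x{\left(- \frac{15}{28},H{\left(3,-6 \right)} \right)} \left(-902\right) - 291 = 22 \left(-902\right) - 291 = -19844 - 291 = -20135$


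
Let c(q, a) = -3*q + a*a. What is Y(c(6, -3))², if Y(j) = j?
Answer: 81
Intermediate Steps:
c(q, a) = a² - 3*q (c(q, a) = -3*q + a² = a² - 3*q)
Y(c(6, -3))² = ((-3)² - 3*6)² = (9 - 18)² = (-9)² = 81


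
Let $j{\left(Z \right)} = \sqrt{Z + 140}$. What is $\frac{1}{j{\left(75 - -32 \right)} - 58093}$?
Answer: $- \frac{58093}{3374796402} - \frac{\sqrt{247}}{3374796402} \approx -1.7218 \cdot 10^{-5}$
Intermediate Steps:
$j{\left(Z \right)} = \sqrt{140 + Z}$
$\frac{1}{j{\left(75 - -32 \right)} - 58093} = \frac{1}{\sqrt{140 + \left(75 - -32\right)} - 58093} = \frac{1}{\sqrt{140 + \left(75 + 32\right)} - 58093} = \frac{1}{\sqrt{140 + 107} - 58093} = \frac{1}{\sqrt{247} - 58093} = \frac{1}{-58093 + \sqrt{247}}$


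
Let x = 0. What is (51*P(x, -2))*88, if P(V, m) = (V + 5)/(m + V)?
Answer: -11220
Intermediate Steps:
P(V, m) = (5 + V)/(V + m)
(51*P(x, -2))*88 = (51*((5 + 0)/(0 - 2)))*88 = (51*(5/(-2)))*88 = (51*(-½*5))*88 = (51*(-5/2))*88 = -255/2*88 = -11220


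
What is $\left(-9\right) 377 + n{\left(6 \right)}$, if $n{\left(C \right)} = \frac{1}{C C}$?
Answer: $- \frac{122147}{36} \approx -3393.0$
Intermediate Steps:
$n{\left(C \right)} = \frac{1}{C^{2}}$
$\left(-9\right) 377 + n{\left(6 \right)} = \left(-9\right) 377 + \frac{1}{36} = -3393 + \frac{1}{36} = - \frac{122147}{36}$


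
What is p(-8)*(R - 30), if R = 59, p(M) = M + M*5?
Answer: -1392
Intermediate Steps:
p(M) = 6*M (p(M) = M + 5*M = 6*M)
p(-8)*(R - 30) = (6*(-8))*(59 - 30) = -48*29 = -1392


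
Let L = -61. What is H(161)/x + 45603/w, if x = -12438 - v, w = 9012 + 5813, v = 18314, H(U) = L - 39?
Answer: 350966489/113974600 ≈ 3.0793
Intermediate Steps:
H(U) = -100 (H(U) = -61 - 39 = -100)
w = 14825
x = -30752 (x = -12438 - 1*18314 = -12438 - 18314 = -30752)
H(161)/x + 45603/w = -100/(-30752) + 45603/14825 = -100*(-1/30752) + 45603*(1/14825) = 25/7688 + 45603/14825 = 350966489/113974600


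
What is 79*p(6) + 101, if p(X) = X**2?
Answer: 2945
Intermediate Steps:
79*p(6) + 101 = 79*6**2 + 101 = 79*36 + 101 = 2844 + 101 = 2945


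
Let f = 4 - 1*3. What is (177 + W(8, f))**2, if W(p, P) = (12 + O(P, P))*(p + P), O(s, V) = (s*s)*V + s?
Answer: 91809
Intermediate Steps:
f = 1 (f = 4 - 3 = 1)
O(s, V) = s + V*s**2 (O(s, V) = s**2*V + s = V*s**2 + s = s + V*s**2)
W(p, P) = (12 + P*(1 + P**2))*(P + p) (W(p, P) = (12 + P*(1 + P*P))*(p + P) = (12 + P*(1 + P**2))*(P + p))
(177 + W(8, f))**2 = (177 + (1**2 + 1**4 + 12*1 + 12*8 + 1*8 + 8*1**3))**2 = (177 + (1 + 1 + 12 + 96 + 8 + 8*1))**2 = (177 + (1 + 1 + 12 + 96 + 8 + 8))**2 = (177 + 126)**2 = 303**2 = 91809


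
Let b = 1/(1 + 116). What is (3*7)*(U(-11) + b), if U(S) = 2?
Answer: 1645/39 ≈ 42.180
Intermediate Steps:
b = 1/117 ≈ 0.0085470
(3*7)*(U(-11) + b) = (3*7)*(2 + 1/117) = 21*(235/117) = 1645/39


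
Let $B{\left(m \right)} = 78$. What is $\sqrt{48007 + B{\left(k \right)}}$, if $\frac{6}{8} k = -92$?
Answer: $\sqrt{48085} \approx 219.28$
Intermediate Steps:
$k = - \frac{368}{3}$ ($k = \frac{4}{3} \left(-92\right) = - \frac{368}{3} \approx -122.67$)
$\sqrt{48007 + B{\left(k \right)}} = \sqrt{48007 + 78} = \sqrt{48085}$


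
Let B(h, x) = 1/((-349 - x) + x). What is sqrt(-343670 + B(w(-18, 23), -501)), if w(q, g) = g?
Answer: 9*I*sqrt(516782099)/349 ≈ 586.23*I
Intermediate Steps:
B(h, x) = -1/349 (B(h, x) = 1/(-349) = -1/349)
sqrt(-343670 + B(w(-18, 23), -501)) = sqrt(-343670 - 1/349) = sqrt(-119940831/349) = 9*I*sqrt(516782099)/349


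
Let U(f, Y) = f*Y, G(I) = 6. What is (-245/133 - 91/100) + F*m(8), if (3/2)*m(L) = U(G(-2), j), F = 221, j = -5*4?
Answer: -33597229/1900 ≈ -17683.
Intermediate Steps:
j = -20
U(f, Y) = Y*f
m(L) = -80 (m(L) = 2*(-20*6)/3 = (⅔)*(-120) = -80)
(-245/133 - 91/100) + F*m(8) = (-245/133 - 91/100) + 221*(-80) = (-245*1/133 - 91*1/100) - 17680 = (-35/19 - 91/100) - 17680 = -5229/1900 - 17680 = -33597229/1900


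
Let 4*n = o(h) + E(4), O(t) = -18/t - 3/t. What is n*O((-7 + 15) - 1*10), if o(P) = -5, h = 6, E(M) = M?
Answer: -21/8 ≈ -2.6250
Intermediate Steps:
O(t) = -21/t
n = -¼ (n = (-5 + 4)/4 = (¼)*(-1) = -¼ ≈ -0.25000)
n*O((-7 + 15) - 1*10) = -(-21)/(4*((-7 + 15) - 1*10)) = -(-21)/(4*(8 - 10)) = -(-21)/(4*(-2)) = -(-21)*(-1)/(4*2) = -¼*21/2 = -21/8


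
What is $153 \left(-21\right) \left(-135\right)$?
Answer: $433755$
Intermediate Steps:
$153 \left(-21\right) \left(-135\right) = \left(-3213\right) \left(-135\right) = 433755$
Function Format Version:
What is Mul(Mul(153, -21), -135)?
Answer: 433755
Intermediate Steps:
Mul(Mul(153, -21), -135) = Mul(-3213, -135) = 433755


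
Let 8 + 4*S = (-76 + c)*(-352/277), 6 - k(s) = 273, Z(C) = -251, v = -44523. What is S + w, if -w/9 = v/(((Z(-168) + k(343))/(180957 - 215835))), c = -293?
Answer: 1935664703083/71743 ≈ 2.6981e+7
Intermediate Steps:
k(s) = -267 (k(s) = 6 - 1*273 = 6 - 273 = -267)
S = 31918/277 (S = -2 + ((-76 - 293)*(-352/277))/4 = -2 + (-(-129888)/277)/4 = -2 + (-369*(-352/277))/4 = -2 + (1/4)*(129888/277) = -2 + 32472/277 = 31918/277 ≈ 115.23)
w = 6987929373/259 (w = -(-400707)/((-251 - 267)/(180957 - 215835)) = -(-400707)/((-518/(-34878))) = -(-400707)/((-518*(-1/34878))) = -(-400707)/259/17439 = -(-400707)*17439/259 = -9*(-776436597/259) = 6987929373/259 ≈ 2.6980e+7)
S + w = 31918/277 + 6987929373/259 = 1935664703083/71743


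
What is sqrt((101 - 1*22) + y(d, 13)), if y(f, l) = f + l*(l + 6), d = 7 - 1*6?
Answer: sqrt(327) ≈ 18.083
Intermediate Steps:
d = 1 (d = 7 - 6 = 1)
y(f, l) = f + l*(6 + l)
sqrt((101 - 1*22) + y(d, 13)) = sqrt((101 - 1*22) + (1 + 13**2 + 6*13)) = sqrt((101 - 22) + (1 + 169 + 78)) = sqrt(79 + 248) = sqrt(327)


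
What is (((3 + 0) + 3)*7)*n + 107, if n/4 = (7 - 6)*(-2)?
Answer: -229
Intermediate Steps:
n = -8 (n = 4*((7 - 6)*(-2)) = 4*(1*(-2)) = 4*(-2) = -8)
(((3 + 0) + 3)*7)*n + 107 = (((3 + 0) + 3)*7)*(-8) + 107 = ((3 + 3)*7)*(-8) + 107 = (6*7)*(-8) + 107 = 42*(-8) + 107 = -336 + 107 = -229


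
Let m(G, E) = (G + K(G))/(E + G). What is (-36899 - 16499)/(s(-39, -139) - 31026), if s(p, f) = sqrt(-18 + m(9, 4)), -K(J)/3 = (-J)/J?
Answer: 3589573754/2085660835 + 26699*I*sqrt(2886)/6256982505 ≈ 1.7211 + 0.00022923*I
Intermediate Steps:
K(J) = 3 (K(J) = -3*(-J)/J = -3*(-1) = 3)
m(G, E) = (3 + G)/(E + G) (m(G, E) = (G + 3)/(E + G) = (3 + G)/(E + G))
s(p, f) = I*sqrt(2886)/13 (s(p, f) = sqrt(-18 + (3 + 9)/(4 + 9)) = sqrt(-18 + 12/13) = sqrt(-222/13) = I*sqrt(2886)/13)
(-36899 - 16499)/(s(-39, -139) - 31026) = (-36899 - 16499)/(I*sqrt(2886)/13 - 31026) = -53398/(-31026 + I*sqrt(2886)/13)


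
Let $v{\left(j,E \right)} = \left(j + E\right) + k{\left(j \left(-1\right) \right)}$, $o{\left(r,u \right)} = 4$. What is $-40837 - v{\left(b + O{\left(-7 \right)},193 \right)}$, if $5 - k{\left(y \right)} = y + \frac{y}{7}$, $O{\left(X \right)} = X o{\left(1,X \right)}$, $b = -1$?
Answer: $- \frac{286810}{7} \approx -40973.0$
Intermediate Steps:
$O{\left(X \right)} = 4 X$ ($O{\left(X \right)} = X 4 = 4 X$)
$k{\left(y \right)} = 5 - \frac{8 y}{7}$ ($k{\left(y \right)} = 5 - \left(y + \frac{y}{7}\right) = 5 - \frac{8 y}{7}$)
$v{\left(j,E \right)} = 5 + E + \frac{15 j}{7}$ ($v{\left(j,E \right)} = \left(j + E\right) - \left(-5 + \frac{8 j \left(-1\right)}{7}\right) = \left(E + j\right) - \left(-5 + \frac{8 \left(- j\right)}{7}\right) = \left(E + j\right) + \left(5 + \frac{8 j}{7}\right) = 5 + E + \frac{15 j}{7}$)
$-40837 - v{\left(b + O{\left(-7 \right)},193 \right)} = -40837 - \left(5 + 193 + \frac{15 \left(-1 + 4 \left(-7\right)\right)}{7}\right) = -40837 - \left(5 + 193 + \frac{15 \left(-1 - 28\right)}{7}\right) = -40837 - \left(5 + 193 + \frac{15}{7} \left(-29\right)\right) = -40837 - \left(5 + 193 - \frac{435}{7}\right) = -40837 - \frac{951}{7} = - \frac{286810}{7}$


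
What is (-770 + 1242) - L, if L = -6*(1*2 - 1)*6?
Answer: 508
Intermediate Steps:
L = -36 (L = -6*(2 - 1)*6 = -6*1*6 = -6*6 = -36)
(-770 + 1242) - L = (-770 + 1242) - 1*(-36) = 472 + 36 = 508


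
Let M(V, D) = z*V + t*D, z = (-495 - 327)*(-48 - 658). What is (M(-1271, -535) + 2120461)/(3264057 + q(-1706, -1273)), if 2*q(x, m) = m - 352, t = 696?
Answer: -1471707742/6526489 ≈ -225.50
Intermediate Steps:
z = 580332 (z = -822*(-706) = 580332)
M(V, D) = 696*D + 580332*V (M(V, D) = 580332*V + 696*D = 696*D + 580332*V)
q(x, m) = -176 + m/2 (q(x, m) = (m - 352)/2 = (-352 + m)/2 = -176 + m/2)
(M(-1271, -535) + 2120461)/(3264057 + q(-1706, -1273)) = ((696*(-535) + 580332*(-1271)) + 2120461)/(3264057 + (-176 + (1/2)*(-1273))) = ((-372360 - 737601972) + 2120461)/(3264057 + (-176 - 1273/2)) = (-737974332 + 2120461)/(3264057 - 1625/2) = -735853871/6526489/2 = -735853871*2/6526489 = -1471707742/6526489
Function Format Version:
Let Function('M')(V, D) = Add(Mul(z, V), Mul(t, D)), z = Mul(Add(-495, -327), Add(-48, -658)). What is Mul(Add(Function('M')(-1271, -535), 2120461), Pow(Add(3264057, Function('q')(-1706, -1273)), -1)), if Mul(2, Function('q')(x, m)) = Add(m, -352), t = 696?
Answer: Rational(-1471707742, 6526489) ≈ -225.50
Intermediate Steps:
z = 580332 (z = Mul(-822, -706) = 580332)
Function('M')(V, D) = Add(Mul(696, D), Mul(580332, V)) (Function('M')(V, D) = Add(Mul(580332, V), Mul(696, D)) = Add(Mul(696, D), Mul(580332, V)))
Function('q')(x, m) = Add(-176, Mul(Rational(1, 2), m)) (Function('q')(x, m) = Mul(Rational(1, 2), Add(m, -352)) = Mul(Rational(1, 2), Add(-352, m)) = Add(-176, Mul(Rational(1, 2), m)))
Mul(Add(Function('M')(-1271, -535), 2120461), Pow(Add(3264057, Function('q')(-1706, -1273)), -1)) = Mul(Add(Add(Mul(696, -535), Mul(580332, -1271)), 2120461), Pow(Add(3264057, Add(-176, Mul(Rational(1, 2), -1273))), -1)) = Mul(Add(Add(-372360, -737601972), 2120461), Pow(Add(3264057, Add(-176, Rational(-1273, 2))), -1)) = Mul(Add(-737974332, 2120461), Pow(Add(3264057, Rational(-1625, 2)), -1)) = Mul(-735853871, Pow(Rational(6526489, 2), -1)) = Mul(-735853871, Rational(2, 6526489)) = Rational(-1471707742, 6526489)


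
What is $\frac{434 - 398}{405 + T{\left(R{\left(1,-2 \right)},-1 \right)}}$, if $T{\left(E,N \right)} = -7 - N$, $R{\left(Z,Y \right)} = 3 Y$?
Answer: $\frac{12}{133} \approx 0.090226$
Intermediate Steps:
$\frac{434 - 398}{405 + T{\left(R{\left(1,-2 \right)},-1 \right)}} = \frac{434 - 398}{405 - 6} = \frac{36}{405 + \left(-7 + 1\right)} = \frac{36}{405 - 6} = \frac{36}{399} = 36 \cdot \frac{1}{399} = \frac{12}{133}$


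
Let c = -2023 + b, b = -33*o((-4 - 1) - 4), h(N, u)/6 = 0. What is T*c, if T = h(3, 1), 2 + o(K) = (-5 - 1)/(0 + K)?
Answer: 0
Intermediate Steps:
o(K) = -2 - 6/K (o(K) = -2 + (-5 - 1)/(0 + K) = -2 - 6/K)
h(N, u) = 0 (h(N, u) = 6*0 = 0)
b = 44 (b = -33*(-2 - 6/((-4 - 1) - 4)) = -33*(-2 - 6/(-5 - 4)) = -33*(-2 - 6/(-9)) = -33*(-2 - 6*(-⅑)) = -33*(-2 + ⅔) = -33*(-4/3) = 44)
T = 0
c = -1979 (c = -2023 + 44 = -1979)
T*c = 0*(-1979) = 0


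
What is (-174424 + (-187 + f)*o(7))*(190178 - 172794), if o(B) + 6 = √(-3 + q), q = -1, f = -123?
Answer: -2999852576 - 10778080*I ≈ -2.9999e+9 - 1.0778e+7*I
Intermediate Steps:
o(B) = -6 + 2*I (o(B) = -6 + √(-3 - 1) = -6 + √(-4) = -6 + 2*I)
(-174424 + (-187 + f)*o(7))*(190178 - 172794) = (-174424 + (-187 - 123)*(-6 + 2*I))*(190178 - 172794) = (-174424 - 310*(-6 + 2*I))*17384 = (-174424 + (1860 - 620*I))*17384 = (-172564 - 620*I)*17384 = -2999852576 - 10778080*I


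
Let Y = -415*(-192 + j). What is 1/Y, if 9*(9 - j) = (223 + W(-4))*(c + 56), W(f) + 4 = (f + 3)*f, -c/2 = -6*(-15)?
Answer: -9/10792075 ≈ -8.3394e-7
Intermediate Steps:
c = -180 (c = -(-12)*(-15) = -2*90 = -180)
W(f) = -4 + f*(3 + f) (W(f) = -4 + (f + 3)*f = -4 + (3 + f)*f = -4 + f*(3 + f))
j = 27733/9 (j = 9 - (223 + (-4 + (-4)² + 3*(-4)))*(-180 + 56)/9 = 9 - (223 + (-4 + 16 - 12))*(-124)/9 = 9 - (223 + 0)*(-124)/9 = 9 - 223*(-124)/9 = 9 - ⅑*(-27652) = 9 + 27652/9 = 27733/9 ≈ 3081.4)
Y = -10792075/9 (Y = -415*(-192 + 27733/9) = -415*26005/9 = -10792075/9 ≈ -1.1991e+6)
1/Y = 1/(-10792075/9) = -9/10792075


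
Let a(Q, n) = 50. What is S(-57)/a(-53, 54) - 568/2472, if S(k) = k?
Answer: -21163/15450 ≈ -1.3698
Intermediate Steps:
S(-57)/a(-53, 54) - 568/2472 = -57/50 - 568/2472 = -57*1/50 - 568*1/2472 = -57/50 - 71/309 = -21163/15450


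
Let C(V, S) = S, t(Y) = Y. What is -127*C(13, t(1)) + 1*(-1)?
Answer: -128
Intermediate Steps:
-127*C(13, t(1)) + 1*(-1) = -127*1 + 1*(-1) = -127 - 1 = -128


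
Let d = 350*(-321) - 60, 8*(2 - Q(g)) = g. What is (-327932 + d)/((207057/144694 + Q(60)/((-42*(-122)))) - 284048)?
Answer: 326474867563152/210595551518437 ≈ 1.5502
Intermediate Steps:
Q(g) = 2 - g/8
d = -112410 (d = -112350 - 60 = -112410)
(-327932 + d)/((207057/144694 + Q(60)/((-42*(-122)))) - 284048) = (-327932 - 112410)/((207057/144694 + (2 - 1/8*60)/((-42*(-122)))) - 284048) = -440342/((207057*(1/144694) + (2 - 15/2)/5124) - 284048) = -440342/((207057/144694 - 11/2*1/5124) - 284048) = -440342/((207057/144694 - 11/10248) - 284048) = -440342/(1060164251/741412056 - 284048) = -440342/(-210595551518437/741412056) = -440342*(-741412056/210595551518437) = 326474867563152/210595551518437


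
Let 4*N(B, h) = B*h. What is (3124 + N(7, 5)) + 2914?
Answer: 24187/4 ≈ 6046.8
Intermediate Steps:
N(B, h) = B*h/4 (N(B, h) = (B*h)/4 = B*h/4)
(3124 + N(7, 5)) + 2914 = (3124 + (¼)*7*5) + 2914 = (3124 + 35/4) + 2914 = 12531/4 + 2914 = 24187/4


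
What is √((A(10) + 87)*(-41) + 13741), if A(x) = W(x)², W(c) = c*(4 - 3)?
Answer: √6074 ≈ 77.936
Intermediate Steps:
W(c) = c (W(c) = c*1 = c)
A(x) = x²
√((A(10) + 87)*(-41) + 13741) = √((10² + 87)*(-41) + 13741) = √((100 + 87)*(-41) + 13741) = √(187*(-41) + 13741) = √(-7667 + 13741) = √6074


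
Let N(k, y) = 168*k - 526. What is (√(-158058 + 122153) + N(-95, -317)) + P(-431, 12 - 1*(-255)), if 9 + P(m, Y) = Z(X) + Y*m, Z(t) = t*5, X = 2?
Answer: -131562 + I*√35905 ≈ -1.3156e+5 + 189.49*I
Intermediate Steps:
N(k, y) = -526 + 168*k
Z(t) = 5*t
P(m, Y) = 1 + Y*m (P(m, Y) = -9 + (5*2 + Y*m) = -9 + (10 + Y*m) = 1 + Y*m)
(√(-158058 + 122153) + N(-95, -317)) + P(-431, 12 - 1*(-255)) = (√(-158058 + 122153) + (-526 + 168*(-95))) + (1 + (12 - 1*(-255))*(-431)) = (√(-35905) + (-526 - 15960)) + (1 + (12 + 255)*(-431)) = (I*√35905 - 16486) + (1 + 267*(-431)) = (-16486 + I*√35905) + (1 - 115077) = (-16486 + I*√35905) - 115076 = -131562 + I*√35905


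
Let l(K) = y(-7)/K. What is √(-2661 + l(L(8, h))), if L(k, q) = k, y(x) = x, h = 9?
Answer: I*√42590/4 ≈ 51.593*I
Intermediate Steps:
l(K) = -7/K
√(-2661 + l(L(8, h))) = √(-2661 - 7/8) = √(-21295/8) = I*√42590/4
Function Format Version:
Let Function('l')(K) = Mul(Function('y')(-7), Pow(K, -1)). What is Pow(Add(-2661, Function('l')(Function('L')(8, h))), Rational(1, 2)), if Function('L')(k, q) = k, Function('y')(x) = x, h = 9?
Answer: Mul(Rational(1, 4), I, Pow(42590, Rational(1, 2))) ≈ Mul(51.593, I)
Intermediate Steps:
Function('l')(K) = Mul(-7, Pow(K, -1))
Pow(Add(-2661, Function('l')(Function('L')(8, h))), Rational(1, 2)) = Pow(Add(-2661, Mul(-7, Pow(8, -1))), Rational(1, 2)) = Pow(Add(-2661, Mul(-7, Rational(1, 8))), Rational(1, 2)) = Pow(Add(-2661, Rational(-7, 8)), Rational(1, 2)) = Pow(Rational(-21295, 8), Rational(1, 2)) = Mul(Rational(1, 4), I, Pow(42590, Rational(1, 2)))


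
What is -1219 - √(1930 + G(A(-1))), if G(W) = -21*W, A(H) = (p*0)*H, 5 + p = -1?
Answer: -1219 - √1930 ≈ -1262.9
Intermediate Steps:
p = -6 (p = -5 - 1 = -6)
A(H) = 0 (A(H) = (-6*0)*H = 0*H = 0)
-1219 - √(1930 + G(A(-1))) = -1219 - √(1930 - 21*0) = -1219 - √(1930 + 0) = -1219 - √1930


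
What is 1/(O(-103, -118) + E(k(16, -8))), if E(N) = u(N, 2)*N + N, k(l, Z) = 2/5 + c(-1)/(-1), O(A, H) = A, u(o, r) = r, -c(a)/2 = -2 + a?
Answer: -5/599 ≈ -0.0083472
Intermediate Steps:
c(a) = 4 - 2*a (c(a) = -2*(-2 + a) = 4 - 2*a)
k(l, Z) = -28/5 (k(l, Z) = 2/5 + (4 - 2*(-1))/(-1) = 2*(⅕) + (4 + 2)*(-1) = ⅖ + 6*(-1) = ⅖ - 6 = -28/5)
E(N) = 3*N (E(N) = 2*N + N = 3*N)
1/(O(-103, -118) + E(k(16, -8))) = 1/(-103 + 3*(-28/5)) = 1/(-103 - 84/5) = 1/(-599/5) = -5/599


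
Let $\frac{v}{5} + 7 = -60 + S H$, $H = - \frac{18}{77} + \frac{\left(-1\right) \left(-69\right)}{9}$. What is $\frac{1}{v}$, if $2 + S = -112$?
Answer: $- \frac{77}{352025} \approx -0.00021873$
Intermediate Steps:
$S = -114$ ($S = -2 - 112 = -114$)
$H = \frac{1717}{231}$ ($H = \left(-18\right) \frac{1}{77} + 69 \cdot \frac{1}{9} = - \frac{18}{77} + \frac{23}{3} = \frac{1717}{231} \approx 7.4329$)
$v = - \frac{352025}{77}$ ($v = -35 + 5 \left(-60 - \frac{65246}{77}\right) = -35 + 5 \left(- \frac{69866}{77}\right) = -35 - \frac{349330}{77} = - \frac{352025}{77} \approx -4571.8$)
$\frac{1}{v} = \frac{1}{- \frac{352025}{77}} = - \frac{77}{352025}$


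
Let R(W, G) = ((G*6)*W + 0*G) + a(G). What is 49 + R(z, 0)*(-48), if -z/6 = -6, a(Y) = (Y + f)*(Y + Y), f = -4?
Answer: 49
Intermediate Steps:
a(Y) = 2*Y*(-4 + Y) (a(Y) = (Y - 4)*(Y + Y) = (-4 + Y)*(2*Y) = 2*Y*(-4 + Y))
z = 36 (z = -6*(-6) = 36)
R(W, G) = 2*G*(-4 + G) + 6*G*W (R(W, G) = ((G*6)*W + 0*G) + 2*G*(-4 + G) = ((6*G)*W + 0) + 2*G*(-4 + G) = (6*G*W + 0) + 2*G*(-4 + G) = 6*G*W + 2*G*(-4 + G) = 2*G*(-4 + G) + 6*G*W)
49 + R(z, 0)*(-48) = 49 + (2*0*(-4 + 0 + 3*36))*(-48) = 49 + (2*0*(-4 + 0 + 108))*(-48) = 49 + (2*0*104)*(-48) = 49 + 0*(-48) = 49 + 0 = 49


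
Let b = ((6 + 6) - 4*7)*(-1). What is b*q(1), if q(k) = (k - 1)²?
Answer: 0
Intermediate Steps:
q(k) = (-1 + k)²
b = 16 (b = (12 - 28)*(-1) = -16*(-1) = 16)
b*q(1) = 16*(-1 + 1)² = 16*0² = 16*0 = 0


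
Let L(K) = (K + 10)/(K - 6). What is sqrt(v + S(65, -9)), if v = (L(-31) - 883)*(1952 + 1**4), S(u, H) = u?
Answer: I*sqrt(2359232665)/37 ≈ 1312.8*I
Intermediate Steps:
L(K) = (10 + K)/(-6 + K)
v = -63765450/37 (v = ((10 - 31)/(-6 - 31) - 883)*(1952 + 1**4) = (-21/(-37) - 883)*(1952 + 1) = (-1/37*(-21) - 883)*1953 = (21/37 - 883)*1953 = -32650/37*1953 = -63765450/37 ≈ -1.7234e+6)
sqrt(v + S(65, -9)) = sqrt(-63765450/37 + 65) = sqrt(-63763045/37) = I*sqrt(2359232665)/37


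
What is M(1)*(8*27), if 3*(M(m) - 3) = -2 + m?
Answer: 576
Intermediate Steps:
M(m) = 7/3 + m/3 (M(m) = 3 + (-2 + m)/3 = 3 + (-⅔ + m/3) = 7/3 + m/3)
M(1)*(8*27) = (7/3 + (⅓)*1)*(8*27) = (7/3 + ⅓)*216 = (8/3)*216 = 576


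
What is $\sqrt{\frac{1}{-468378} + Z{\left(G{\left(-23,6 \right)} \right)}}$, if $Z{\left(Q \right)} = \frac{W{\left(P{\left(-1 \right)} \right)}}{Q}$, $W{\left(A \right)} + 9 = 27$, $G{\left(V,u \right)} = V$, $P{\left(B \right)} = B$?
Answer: $\frac{i \sqrt{10091413270882}}{3590898} \approx 0.88465 i$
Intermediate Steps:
$W{\left(A \right)} = 18$ ($W{\left(A \right)} = -9 + 27 = 18$)
$Z{\left(Q \right)} = \frac{18}{Q}$
$\sqrt{\frac{1}{-468378} + Z{\left(G{\left(-23,6 \right)} \right)}} = \sqrt{\frac{1}{-468378} + \frac{18}{-23}} = \sqrt{- \frac{1}{468378} + 18 \left(- \frac{1}{23}\right)} = \sqrt{- \frac{1}{468378} - \frac{18}{23}} = \sqrt{- \frac{8430827}{10772694}} = \frac{i \sqrt{10091413270882}}{3590898}$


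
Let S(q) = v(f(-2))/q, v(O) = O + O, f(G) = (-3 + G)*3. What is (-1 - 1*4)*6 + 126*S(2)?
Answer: -1920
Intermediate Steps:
f(G) = -9 + 3*G
v(O) = 2*O
S(q) = -30/q (S(q) = (2*(-9 + 3*(-2)))/q = (2*(-9 - 6))/q = (2*(-15))/q = -30/q)
(-1 - 1*4)*6 + 126*S(2) = (-1 - 1*4)*6 + 126*(-30/2) = (-1 - 4)*6 + 126*(-30*½) = -5*6 + 126*(-15) = -30 - 1890 = -1920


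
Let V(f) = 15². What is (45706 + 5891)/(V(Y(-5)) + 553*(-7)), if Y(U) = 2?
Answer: -51597/3646 ≈ -14.152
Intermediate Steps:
V(f) = 225
(45706 + 5891)/(V(Y(-5)) + 553*(-7)) = (45706 + 5891)/(225 + 553*(-7)) = 51597/(225 - 3871) = 51597/(-3646) = 51597*(-1/3646) = -51597/3646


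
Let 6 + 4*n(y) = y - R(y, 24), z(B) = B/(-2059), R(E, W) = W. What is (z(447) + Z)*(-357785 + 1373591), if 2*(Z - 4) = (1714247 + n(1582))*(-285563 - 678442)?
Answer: -1728574474820463536541/2059 ≈ -8.3952e+17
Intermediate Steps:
z(B) = -B/2059 (z(B) = B*(-1/2059) = -B/2059)
n(y) = -15/2 + y/4 (n(y) = -3/2 + (y - 1*24)/4 = -3/2 + (y - 24)/4 = -3/2 + (-24 + y)/4 = -3/2 + (-6 + y/4) = -15/2 + y/4)
Z = -1652916713167/2 (Z = 4 + ((1714247 + (-15/2 + (¼)*1582))*(-285563 - 678442))/2 = 4 + ((1714247 + (-15/2 + 791/2))*(-964005))/2 = 4 + ((1714247 + 388)*(-964005))/2 = 4 + (1714635*(-964005))/2 = 4 + (½)*(-1652916713175) = 4 - 1652916713175/2 = -1652916713167/2 ≈ -8.2646e+11)
(z(447) + Z)*(-357785 + 1373591) = (-1/2059*447 - 1652916713167/2)*(-357785 + 1373591) = (-447/2059 - 1652916713167/2)*1015806 = -3403355512411747/4118*1015806 = -1728574474820463536541/2059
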